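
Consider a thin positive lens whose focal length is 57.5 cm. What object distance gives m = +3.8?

42.4 cm

m = −d_i/d_o ⇒ d_i = −m·d_o.
1/f = 1/d_o + 1/d_i = 1/d_o − 1/(m·d_o) = (1 − 1/m)/d_o, so d_o = f(1 − 1/m) = (57.50)(1 − 1/(+3.8)) = 42.4 cm.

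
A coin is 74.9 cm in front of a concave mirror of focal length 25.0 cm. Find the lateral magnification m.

m = -0.501

1/d_i = 1/f − 1/d_o = 1/(25.00) − 1/(74.9) = 0.02665, so d_i = 37.53 cm.
m = −d_i/d_o = −(37.53)/(74.9) = -0.501.
The image is real, inverted and reduced, in front of the mirror.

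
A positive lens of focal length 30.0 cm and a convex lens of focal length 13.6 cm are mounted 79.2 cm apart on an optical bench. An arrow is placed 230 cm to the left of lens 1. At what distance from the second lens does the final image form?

Lens 1: 1/d_i1 = 1/f₁ − 1/d_o1 = 1/(30.0) − 1/(230) = 0.02899, so d_i1 = 34.50 cm.
The intermediate image is 34.50 cm to the right of lens 1, which is 79.2 − (34.50) = 44.70 cm to the left of lens 2, so d_o2 = +44.70 cm.
Lens 2: 1/d_i2 = 1/f₂ − 1/d_o2 = 1/(13.6) − 1/(44.70) = 0.05116, so d_i2 = 19.5 cm.
The final image is real, 19.5 cm to the right of lens 2 (overall magnification ≈ 0.066).

19.5 cm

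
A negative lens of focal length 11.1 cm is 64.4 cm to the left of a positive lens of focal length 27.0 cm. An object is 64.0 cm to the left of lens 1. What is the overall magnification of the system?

f₁ = −11.1 cm (diverging).
Lens 1: 1/d_i1 = 1/(-11.1) − 1/(64.0) = -0.1057, so d_i1 = -9.459 cm; m₁ = −d_i1/d_o1 = +0.1478.
d_o2 = 64.4 − (-9.459) = 73.86 cm.
Lens 2: 1/d_i2 = 1/(27.0) − 1/(73.86) = 0.02350, so d_i2 = 42.56 cm; m₂ = −d_i2/d_o2 = -0.5762.
m = m₁·m₂ = (+0.1478)(-0.5762) = -0.0852.

m = -0.0852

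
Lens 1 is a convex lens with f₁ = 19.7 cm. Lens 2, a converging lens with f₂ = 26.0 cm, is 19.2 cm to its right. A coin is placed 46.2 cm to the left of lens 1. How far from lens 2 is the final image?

Lens 1: 1/d_i1 = 1/f₁ − 1/d_o1 = 1/(19.7) − 1/(46.2) = 0.02912, so d_i1 = 34.34 cm.
The intermediate image is 34.34 cm to the right of lens 1, which lies 15.14 cm to the right of lens 2 — a virtual object — so d_o2 = −15.14 cm.
Lens 2: 1/d_i2 = 1/f₂ − 1/d_o2 = 1/(26.0) − 1/(-15.14) = 0.1045, so d_i2 = 9.57 cm.
The final image is real, 9.57 cm to the right of lens 2 (overall magnification ≈ -0.47).

9.57 cm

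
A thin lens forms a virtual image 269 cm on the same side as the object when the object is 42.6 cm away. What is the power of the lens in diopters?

P = +1.98 D

Virtual image ⇒ d_i = −269 cm.
1/f = 1/d_o + 1/d_i = 1/(42.6) + 1/(-269) = 0.01976 cm⁻¹.
f = 50.62 cm = 0.5062 m, so P = 1/f = +1.98 D.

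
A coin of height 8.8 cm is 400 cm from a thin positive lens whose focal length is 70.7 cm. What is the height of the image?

1.89 cm

1/d_i = 1/f − 1/d_o = 1/(70.70) − 1/(400) = 0.01164, so d_i = 85.88 cm.
m = −d_i/d_o = -0.2147.
|h_i| = |m|·h_o = 0.2147 × 8.8 = 1.89 cm. The image is real, inverted and reduced, on the far side of the lens.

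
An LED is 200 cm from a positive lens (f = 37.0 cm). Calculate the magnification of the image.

m = -0.227

1/d_i = 1/f − 1/d_o = 1/(37.00) − 1/(200) = 0.02203, so d_i = 45.40 cm.
m = −d_i/d_o = −(45.40)/(200) = -0.227.
The image is real, inverted and reduced, on the far side of the lens.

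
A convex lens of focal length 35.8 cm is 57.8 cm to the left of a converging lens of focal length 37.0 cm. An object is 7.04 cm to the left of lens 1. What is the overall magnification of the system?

m = -1.56

Lens 1: 1/d_i1 = 1/(35.8) − 1/(7.04) = -0.1141, so d_i1 = -8.763 cm; m₁ = −d_i1/d_o1 = +1.245.
d_o2 = 57.8 − (-8.763) = 66.56 cm.
Lens 2: 1/d_i2 = 1/(37.0) − 1/(66.56) = 0.01200, so d_i2 = 83.31 cm; m₂ = −d_i2/d_o2 = -1.252.
m = m₁·m₂ = (+1.245)(-1.252) = -1.56.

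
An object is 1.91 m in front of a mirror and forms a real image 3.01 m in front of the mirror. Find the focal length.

f = 1.17 m (concave)

Real image ⇒ d_i = +3.01 m.
1/f = 1/d_o + 1/d_i = 1/(1.91) + 1/(3.01) = 0.8558, so f = 1.17 m.
Since f is positive, the mirror is concave.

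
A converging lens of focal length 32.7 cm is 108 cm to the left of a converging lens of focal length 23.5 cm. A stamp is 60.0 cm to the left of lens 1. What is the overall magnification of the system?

Lens 1: 1/d_i1 = 1/(32.7) − 1/(60.0) = 0.01391, so d_i1 = 71.87 cm; m₁ = −d_i1/d_o1 = -1.198.
d_o2 = 108 − (71.87) = 36.13 cm.
Lens 2: 1/d_i2 = 1/(23.5) − 1/(36.13) = 0.01488, so d_i2 = 67.23 cm; m₂ = −d_i2/d_o2 = -1.861.
m = m₁·m₂ = (-1.198)(-1.861) = +2.23.

m = +2.23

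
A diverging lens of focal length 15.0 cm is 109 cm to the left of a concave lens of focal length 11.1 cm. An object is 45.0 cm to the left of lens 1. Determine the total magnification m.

f₁ = −15.0 cm (diverging).
Lens 1: 1/d_i1 = 1/(-15.0) − 1/(45.0) = -0.08889, so d_i1 = -11.25 cm; m₁ = −d_i1/d_o1 = +0.2500.
d_o2 = 109 − (-11.25) = 120.2 cm.
f₂ = −11.1 cm (diverging).
Lens 2: 1/d_i2 = 1/(-11.1) − 1/(120.2) = -0.09841, so d_i2 = -10.16 cm; m₂ = −d_i2/d_o2 = +0.08454.
m = m₁·m₂ = (+0.2500)(+0.08454) = +0.0211.

m = +0.0211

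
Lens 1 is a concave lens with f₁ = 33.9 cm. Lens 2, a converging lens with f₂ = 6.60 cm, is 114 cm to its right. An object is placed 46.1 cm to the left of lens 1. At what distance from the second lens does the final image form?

6.94 cm

Lens 1 is diverging, so f₁ = −33.9 cm.
Lens 1: 1/d_i1 = 1/f₁ − 1/d_o1 = 1/(-33.9) − 1/(46.1) = -0.05119, so d_i1 = -19.53 cm.
The intermediate image is 19.53 cm to the left of lens 1 (virtual), which is 114 − (-19.53) = 133.5 cm to the left of lens 2, so d_o2 = +133.5 cm.
Lens 2: 1/d_i2 = 1/f₂ − 1/d_o2 = 1/(6.60) − 1/(133.5) = 0.1440, so d_i2 = 6.94 cm.
The final image is real, 6.94 cm to the right of lens 2 (overall magnification ≈ -0.022).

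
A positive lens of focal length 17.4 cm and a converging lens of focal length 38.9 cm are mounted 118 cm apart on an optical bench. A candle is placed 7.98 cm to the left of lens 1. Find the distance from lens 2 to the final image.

Lens 1: 1/d_i1 = 1/f₁ − 1/d_o1 = 1/(17.4) − 1/(7.98) = -0.06784, so d_i1 = -14.74 cm.
The intermediate image is 14.74 cm to the left of lens 1 (virtual), which is 118 − (-14.74) = 132.7 cm to the left of lens 2, so d_o2 = +132.7 cm.
Lens 2: 1/d_i2 = 1/f₂ − 1/d_o2 = 1/(38.9) − 1/(132.7) = 0.01817, so d_i2 = 55.0 cm.
The final image is real, 55.0 cm to the right of lens 2 (overall magnification ≈ -0.77).

55.0 cm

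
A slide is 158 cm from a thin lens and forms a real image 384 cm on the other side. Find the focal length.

Real image ⇒ d_i = +384 cm.
1/f = 1/d_o + 1/d_i = 1/(158) + 1/(384) = 0.008933, so f = 112 cm.
Since f is positive, the thin lens is converging.

f = 112 cm (converging)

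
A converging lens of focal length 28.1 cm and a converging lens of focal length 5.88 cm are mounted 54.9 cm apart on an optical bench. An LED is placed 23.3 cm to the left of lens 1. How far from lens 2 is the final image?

6.07 cm

Lens 1: 1/d_i1 = 1/f₁ − 1/d_o1 = 1/(28.1) − 1/(23.3) = -0.007331, so d_i1 = -136.4 cm.
The intermediate image is 136.4 cm to the left of lens 1 (virtual), which is 54.9 − (-136.4) = 191.3 cm to the left of lens 2, so d_o2 = +191.3 cm.
Lens 2: 1/d_i2 = 1/f₂ − 1/d_o2 = 1/(5.88) − 1/(191.3) = 0.1648, so d_i2 = 6.07 cm.
The final image is real, 6.07 cm to the right of lens 2 (overall magnification ≈ -0.19).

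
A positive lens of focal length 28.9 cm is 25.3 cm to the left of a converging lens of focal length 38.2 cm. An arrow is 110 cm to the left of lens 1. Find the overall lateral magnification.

Lens 1: 1/d_i1 = 1/(28.9) − 1/(110) = 0.02551, so d_i1 = 39.20 cm; m₁ = −d_i1/d_o1 = -0.3564.
d_o2 = 25.3 − (39.20) = -13.90 cm (virtual object).
Lens 2: 1/d_i2 = 1/(38.2) − 1/(-13.90) = 0.09812, so d_i2 = 10.19 cm; m₂ = −d_i2/d_o2 = +0.7332.
m = m₁·m₂ = (-0.3564)(+0.7332) = -0.261.

m = -0.261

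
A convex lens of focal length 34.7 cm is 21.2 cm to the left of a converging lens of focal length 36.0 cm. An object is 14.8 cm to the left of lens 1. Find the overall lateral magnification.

Lens 1: 1/d_i1 = 1/(34.7) − 1/(14.8) = -0.03875, so d_i1 = -25.81 cm; m₁ = −d_i1/d_o1 = +1.744.
d_o2 = 21.2 − (-25.81) = 47.01 cm.
Lens 2: 1/d_i2 = 1/(36.0) − 1/(47.01) = 0.006506, so d_i2 = 153.7 cm; m₂ = −d_i2/d_o2 = -3.270.
m = m₁·m₂ = (+1.744)(-3.270) = -5.70.

m = -5.70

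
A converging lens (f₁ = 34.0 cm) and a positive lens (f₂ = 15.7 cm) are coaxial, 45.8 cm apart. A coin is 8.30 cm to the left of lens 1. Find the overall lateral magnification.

Lens 1: 1/d_i1 = 1/(34.0) − 1/(8.30) = -0.09107, so d_i1 = -10.98 cm; m₁ = −d_i1/d_o1 = +1.323.
d_o2 = 45.8 − (-10.98) = 56.78 cm.
Lens 2: 1/d_i2 = 1/(15.7) − 1/(56.78) = 0.04608, so d_i2 = 21.70 cm; m₂ = −d_i2/d_o2 = -0.3822.
m = m₁·m₂ = (+1.323)(-0.3822) = -0.506.

m = -0.506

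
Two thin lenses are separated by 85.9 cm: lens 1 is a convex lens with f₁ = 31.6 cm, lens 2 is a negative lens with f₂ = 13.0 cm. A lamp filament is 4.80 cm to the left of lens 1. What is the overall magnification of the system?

m = +0.147

Lens 1: 1/d_i1 = 1/(31.6) − 1/(4.80) = -0.1767, so d_i1 = -5.660 cm; m₁ = −d_i1/d_o1 = +1.179.
d_o2 = 85.9 − (-5.660) = 91.56 cm.
f₂ = −13.0 cm (diverging).
Lens 2: 1/d_i2 = 1/(-13.0) − 1/(91.56) = -0.08784, so d_i2 = -11.38 cm; m₂ = −d_i2/d_o2 = +0.1243.
m = m₁·m₂ = (+1.179)(+0.1243) = +0.147.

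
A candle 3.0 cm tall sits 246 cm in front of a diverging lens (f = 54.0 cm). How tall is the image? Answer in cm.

0.540 cm

For a diverging lens, f = -54.0 cm.
1/d_i = 1/f − 1/d_o = 1/(-54.00) − 1/(246) = -0.02258, so d_i = -44.28 cm.
m = −d_i/d_o = +0.1800.
|h_i| = |m|·h_o = 0.1800 × 3.0 = 0.540 cm. The image is virtual, upright and reduced, on the same side as the object.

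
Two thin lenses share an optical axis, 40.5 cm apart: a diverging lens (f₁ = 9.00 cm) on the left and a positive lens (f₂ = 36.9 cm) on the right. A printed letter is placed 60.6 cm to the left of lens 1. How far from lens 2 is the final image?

156 cm

Lens 1 is diverging, so f₁ = −9.00 cm.
Lens 1: 1/d_i1 = 1/f₁ − 1/d_o1 = 1/(-9.00) − 1/(60.6) = -0.1276, so d_i1 = -7.836 cm.
The intermediate image is 7.836 cm to the left of lens 1 (virtual), which is 40.5 − (-7.836) = 48.34 cm to the left of lens 2, so d_o2 = +48.34 cm.
Lens 2: 1/d_i2 = 1/f₂ − 1/d_o2 = 1/(36.9) − 1/(48.34) = 0.006413, so d_i2 = 156 cm.
The final image is real, 156 cm to the right of lens 2 (overall magnification ≈ -0.42).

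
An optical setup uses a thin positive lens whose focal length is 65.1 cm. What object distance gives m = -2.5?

91.1 cm

m = −d_i/d_o ⇒ d_i = −m·d_o.
1/f = 1/d_o + 1/d_i = 1/d_o − 1/(m·d_o) = (1 − 1/m)/d_o, so d_o = f(1 − 1/m) = (65.10)(1 − 1/(-2.5)) = 91.1 cm.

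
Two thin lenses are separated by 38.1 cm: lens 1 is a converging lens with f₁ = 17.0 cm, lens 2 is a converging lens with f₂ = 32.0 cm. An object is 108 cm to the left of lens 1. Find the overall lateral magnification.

m = -0.425

Lens 1: 1/d_i1 = 1/(17.0) − 1/(108) = 0.04956, so d_i1 = 20.18 cm; m₁ = −d_i1/d_o1 = -0.1869.
d_o2 = 38.1 − (20.18) = 17.92 cm.
Lens 2: 1/d_i2 = 1/(32.0) − 1/(17.92) = -0.02455, so d_i2 = -40.73 cm; m₂ = −d_i2/d_o2 = +2.273.
m = m₁·m₂ = (-0.1869)(+2.273) = -0.425.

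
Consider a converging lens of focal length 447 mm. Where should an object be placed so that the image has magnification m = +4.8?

354 mm

m = −d_i/d_o ⇒ d_i = −m·d_o.
1/f = 1/d_o + 1/d_i = 1/d_o − 1/(m·d_o) = (1 − 1/m)/d_o, so d_o = f(1 − 1/m) = (447.0)(1 − 1/(+4.8)) = 354 mm.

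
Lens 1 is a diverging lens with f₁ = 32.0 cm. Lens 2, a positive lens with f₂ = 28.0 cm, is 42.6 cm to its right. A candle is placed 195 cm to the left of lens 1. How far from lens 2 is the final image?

Lens 1 is diverging, so f₁ = −32.0 cm.
Lens 1: 1/d_i1 = 1/f₁ − 1/d_o1 = 1/(-32.0) − 1/(195) = -0.03638, so d_i1 = -27.49 cm.
The intermediate image is 27.49 cm to the left of lens 1 (virtual), which is 42.6 − (-27.49) = 70.09 cm to the left of lens 2, so d_o2 = +70.09 cm.
Lens 2: 1/d_i2 = 1/f₂ − 1/d_o2 = 1/(28.0) − 1/(70.09) = 0.02145, so d_i2 = 46.6 cm.
The final image is real, 46.6 cm to the right of lens 2 (overall magnification ≈ -0.094).

46.6 cm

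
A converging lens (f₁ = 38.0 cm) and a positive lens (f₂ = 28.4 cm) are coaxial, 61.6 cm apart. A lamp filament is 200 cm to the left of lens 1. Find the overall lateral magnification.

Lens 1: 1/d_i1 = 1/(38.0) − 1/(200) = 0.02132, so d_i1 = 46.91 cm; m₁ = −d_i1/d_o1 = -0.2345.
d_o2 = 61.6 − (46.91) = 14.69 cm.
Lens 2: 1/d_i2 = 1/(28.4) − 1/(14.69) = -0.03286, so d_i2 = -30.43 cm; m₂ = −d_i2/d_o2 = +2.071.
m = m₁·m₂ = (-0.2345)(+2.071) = -0.486.

m = -0.486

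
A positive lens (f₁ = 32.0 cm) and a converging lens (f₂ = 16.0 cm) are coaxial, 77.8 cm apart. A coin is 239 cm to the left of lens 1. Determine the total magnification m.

Lens 1: 1/d_i1 = 1/(32.0) − 1/(239) = 0.02707, so d_i1 = 36.95 cm; m₁ = −d_i1/d_o1 = -0.1546.
d_o2 = 77.8 − (36.95) = 40.85 cm.
Lens 2: 1/d_i2 = 1/(16.0) − 1/(40.85) = 0.03802, so d_i2 = 26.30 cm; m₂ = −d_i2/d_o2 = -0.6439.
m = m₁·m₂ = (-0.1546)(-0.6439) = +0.0995.

m = +0.0995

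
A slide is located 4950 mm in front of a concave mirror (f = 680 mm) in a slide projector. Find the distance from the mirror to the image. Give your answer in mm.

Mirror equation: 1/v = 1/f − 1/u = 1/(680.0) − 1/(4950) = 0.001471 − 0.0002020 = 0.001269, so v = 788 mm.
The image is real, inverted and reduced, in front of the mirror.

788 mm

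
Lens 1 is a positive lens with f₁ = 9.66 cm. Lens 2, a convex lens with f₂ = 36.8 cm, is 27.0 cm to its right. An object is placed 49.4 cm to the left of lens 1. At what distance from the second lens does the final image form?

Lens 1: 1/d_i1 = 1/f₁ − 1/d_o1 = 1/(9.66) − 1/(49.4) = 0.08328, so d_i1 = 12.01 cm.
The intermediate image is 12.01 cm to the right of lens 1, which is 27.0 − (12.01) = 14.99 cm to the left of lens 2, so d_o2 = +14.99 cm.
Lens 2: 1/d_i2 = 1/f₂ − 1/d_o2 = 1/(36.8) − 1/(14.99) = -0.03954, so d_i2 = -25.3 cm.
The final image is virtual, 25.3 cm to the left of lens 2 (overall magnification ≈ -0.41).

25.3 cm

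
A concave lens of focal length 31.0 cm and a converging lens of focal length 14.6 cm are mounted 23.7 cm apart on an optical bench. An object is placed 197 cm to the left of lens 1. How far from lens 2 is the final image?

Lens 1 is diverging, so f₁ = −31.0 cm.
Lens 1: 1/d_i1 = 1/f₁ − 1/d_o1 = 1/(-31.0) − 1/(197) = -0.03733, so d_i1 = -26.79 cm.
The intermediate image is 26.79 cm to the left of lens 1 (virtual), which is 23.7 − (-26.79) = 50.49 cm to the left of lens 2, so d_o2 = +50.49 cm.
Lens 2: 1/d_i2 = 1/f₂ − 1/d_o2 = 1/(14.6) − 1/(50.49) = 0.04869, so d_i2 = 20.5 cm.
The final image is real, 20.5 cm to the right of lens 2 (overall magnification ≈ -0.055).

20.5 cm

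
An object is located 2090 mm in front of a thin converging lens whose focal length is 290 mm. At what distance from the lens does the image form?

337 mm

Thin-lens equation: 1/q = 1/f − 1/p = 1/(290.0) − 1/(2090) = 0.003448 − 0.0004785 = 0.002970, so q = 337 mm.
The image is real, inverted and reduced, on the far side of the lens.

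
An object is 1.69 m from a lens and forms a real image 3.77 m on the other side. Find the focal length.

f = 1.17 m (converging)

Real image ⇒ d_i = +3.77 m.
1/f = 1/d_o + 1/d_i = 1/(1.69) + 1/(3.77) = 0.8570, so f = 1.17 m.
Since f is positive, the lens is converging.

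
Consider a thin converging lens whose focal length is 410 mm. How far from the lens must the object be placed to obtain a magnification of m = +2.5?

246 mm

m = −d_i/d_o ⇒ d_i = −m·d_o.
1/f = 1/d_o + 1/d_i = 1/d_o − 1/(m·d_o) = (1 − 1/m)/d_o, so d_o = f(1 − 1/m) = (410.0)(1 − 1/(+2.5)) = 246 mm.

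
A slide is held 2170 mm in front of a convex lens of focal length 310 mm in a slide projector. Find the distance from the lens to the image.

362 mm

Thin-lens equation: 1/q = 1/f − 1/p = 1/(310.0) − 1/(2170) = 0.003226 − 0.0004608 = 0.002765, so q = 362 mm.
The image is real, inverted and reduced, on the far side of the lens.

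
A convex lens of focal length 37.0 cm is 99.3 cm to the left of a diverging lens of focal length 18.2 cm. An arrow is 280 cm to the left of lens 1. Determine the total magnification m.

Lens 1: 1/d_i1 = 1/(37.0) − 1/(280) = 0.02346, so d_i1 = 42.63 cm; m₁ = −d_i1/d_o1 = -0.1522.
d_o2 = 99.3 − (42.63) = 56.67 cm.
f₂ = −18.2 cm (diverging).
Lens 2: 1/d_i2 = 1/(-18.2) − 1/(56.67) = -0.07259, so d_i2 = -13.78 cm; m₂ = −d_i2/d_o2 = +0.2431.
m = m₁·m₂ = (-0.1522)(+0.2431) = -0.0370.

m = -0.0370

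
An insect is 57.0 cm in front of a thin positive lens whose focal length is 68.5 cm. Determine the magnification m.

m = +5.96

1/d_i = 1/f − 1/d_o = 1/(68.50) − 1/(57.0) = -0.002945, so d_i = -339.5 cm.
m = −d_i/d_o = −(-339.5)/(57.0) = +5.96.
The image is virtual, upright and enlarged, on the same side as the object.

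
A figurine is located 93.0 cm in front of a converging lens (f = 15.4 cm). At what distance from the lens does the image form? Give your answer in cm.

18.5 cm

Thin-lens equation: 1/v = 1/f − 1/u = 1/(15.40) − 1/(93.0) = 0.06494 − 0.01075 = 0.05418, so v = 18.5 cm.
The image is real, inverted and reduced, on the far side of the lens.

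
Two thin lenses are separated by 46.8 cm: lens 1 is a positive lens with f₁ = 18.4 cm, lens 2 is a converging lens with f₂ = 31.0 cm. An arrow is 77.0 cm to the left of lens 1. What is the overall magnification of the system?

m = -1.16

Lens 1: 1/d_i1 = 1/(18.4) − 1/(77.0) = 0.04136, so d_i1 = 24.18 cm; m₁ = −d_i1/d_o1 = -0.3140.
d_o2 = 46.8 − (24.18) = 22.62 cm.
Lens 2: 1/d_i2 = 1/(31.0) − 1/(22.62) = -0.01195, so d_i2 = -83.68 cm; m₂ = −d_i2/d_o2 = +3.699.
m = m₁·m₂ = (-0.3140)(+3.699) = -1.16.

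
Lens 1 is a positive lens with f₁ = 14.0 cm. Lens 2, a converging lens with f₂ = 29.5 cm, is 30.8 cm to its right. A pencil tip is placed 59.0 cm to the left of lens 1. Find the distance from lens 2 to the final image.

Lens 1: 1/d_i1 = 1/f₁ − 1/d_o1 = 1/(14.0) − 1/(59.0) = 0.05448, so d_i1 = 18.36 cm.
The intermediate image is 18.36 cm to the right of lens 1, which is 30.8 − (18.36) = 12.44 cm to the left of lens 2, so d_o2 = +12.44 cm.
Lens 2: 1/d_i2 = 1/f₂ − 1/d_o2 = 1/(29.5) − 1/(12.44) = -0.04649, so d_i2 = -21.5 cm.
The final image is virtual, 21.5 cm to the left of lens 2 (overall magnification ≈ -0.54).

21.5 cm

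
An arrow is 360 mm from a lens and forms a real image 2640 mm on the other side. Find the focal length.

Real image ⇒ d_i = +2640 mm.
1/f = 1/d_o + 1/d_i = 1/(360) + 1/(2640) = 0.003157, so f = 317 mm.
Since f is positive, the lens is converging.

f = 317 mm (converging)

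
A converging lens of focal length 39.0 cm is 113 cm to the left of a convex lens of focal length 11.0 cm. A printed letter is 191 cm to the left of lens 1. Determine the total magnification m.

m = +0.0533

Lens 1: 1/d_i1 = 1/(39.0) − 1/(191) = 0.02041, so d_i1 = 49.01 cm; m₁ = −d_i1/d_o1 = -0.2566.
d_o2 = 113 − (49.01) = 63.99 cm.
Lens 2: 1/d_i2 = 1/(11.0) − 1/(63.99) = 0.07528, so d_i2 = 13.28 cm; m₂ = −d_i2/d_o2 = -0.2076.
m = m₁·m₂ = (-0.2566)(-0.2076) = +0.0533.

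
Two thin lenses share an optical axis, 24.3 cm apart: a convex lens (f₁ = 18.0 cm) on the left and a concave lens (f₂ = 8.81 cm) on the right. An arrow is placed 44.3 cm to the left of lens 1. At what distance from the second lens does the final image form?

19.0 cm

Lens 1: 1/d_i1 = 1/f₁ − 1/d_o1 = 1/(18.0) − 1/(44.3) = 0.03298, so d_i1 = 30.32 cm.
The intermediate image is 30.32 cm to the right of lens 1, which lies 6.020 cm to the right of lens 2 — a virtual object — so d_o2 = −6.020 cm.
Lens 2 is diverging, so f₂ = −8.81 cm.
Lens 2: 1/d_i2 = 1/f₂ − 1/d_o2 = 1/(-8.81) − 1/(-6.020) = 0.05261, so d_i2 = 19.0 cm.
The final image is real, 19.0 cm to the right of lens 2 (overall magnification ≈ -2.2).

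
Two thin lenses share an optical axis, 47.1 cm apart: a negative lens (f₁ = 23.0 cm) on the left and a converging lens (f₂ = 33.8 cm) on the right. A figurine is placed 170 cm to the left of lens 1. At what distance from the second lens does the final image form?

Lens 1 is diverging, so f₁ = −23.0 cm.
Lens 1: 1/d_i1 = 1/f₁ − 1/d_o1 = 1/(-23.0) − 1/(170) = -0.04936, so d_i1 = -20.26 cm.
The intermediate image is 20.26 cm to the left of lens 1 (virtual), which is 47.1 − (-20.26) = 67.36 cm to the left of lens 2, so d_o2 = +67.36 cm.
Lens 2: 1/d_i2 = 1/f₂ − 1/d_o2 = 1/(33.8) − 1/(67.36) = 0.01474, so d_i2 = 67.8 cm.
The final image is real, 67.8 cm to the right of lens 2 (overall magnification ≈ -0.12).

67.8 cm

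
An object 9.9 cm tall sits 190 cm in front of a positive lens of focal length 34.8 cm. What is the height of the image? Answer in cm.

1/d_i = 1/f − 1/d_o = 1/(34.80) − 1/(190) = 0.02347, so d_i = 42.60 cm.
m = −d_i/d_o = -0.2242.
|h_i| = |m|·h_o = 0.2242 × 9.9 = 2.22 cm. The image is real, inverted and reduced, on the far side of the lens.

2.22 cm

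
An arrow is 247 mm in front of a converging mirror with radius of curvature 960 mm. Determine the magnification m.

m = +2.06

f = R/2 = 960/2 = 480.0 mm.
1/d_i = 1/f − 1/d_o = 1/(480.0) − 1/(247) = -0.001965, so d_i = -508.8 mm.
m = −d_i/d_o = −(-508.8)/(247) = +2.06.
The image is virtual, upright and enlarged, behind the mirror.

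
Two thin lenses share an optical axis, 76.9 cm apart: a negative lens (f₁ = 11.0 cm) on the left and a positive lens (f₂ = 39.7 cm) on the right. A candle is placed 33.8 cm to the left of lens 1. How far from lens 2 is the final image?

74.3 cm

Lens 1 is diverging, so f₁ = −11.0 cm.
Lens 1: 1/d_i1 = 1/f₁ − 1/d_o1 = 1/(-11.0) − 1/(33.8) = -0.1205, so d_i1 = -8.299 cm.
The intermediate image is 8.299 cm to the left of lens 1 (virtual), which is 76.9 − (-8.299) = 85.20 cm to the left of lens 2, so d_o2 = +85.20 cm.
Lens 2: 1/d_i2 = 1/f₂ − 1/d_o2 = 1/(39.7) − 1/(85.20) = 0.01345, so d_i2 = 74.3 cm.
The final image is real, 74.3 cm to the right of lens 2 (overall magnification ≈ -0.21).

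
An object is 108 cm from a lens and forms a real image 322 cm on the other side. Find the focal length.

Real image ⇒ d_i = +322 cm.
1/f = 1/d_o + 1/d_i = 1/(108) + 1/(322) = 0.01236, so f = 80.9 cm.
Since f is positive, the lens is converging.

f = 80.9 cm (converging)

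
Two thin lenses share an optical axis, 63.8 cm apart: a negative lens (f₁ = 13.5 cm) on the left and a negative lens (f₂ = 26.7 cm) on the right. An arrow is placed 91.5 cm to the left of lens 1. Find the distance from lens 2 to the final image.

19.7 cm

Lens 1 is diverging, so f₁ = −13.5 cm.
Lens 1: 1/d_i1 = 1/f₁ − 1/d_o1 = 1/(-13.5) − 1/(91.5) = -0.08500, so d_i1 = -11.76 cm.
The intermediate image is 11.76 cm to the left of lens 1 (virtual), which is 63.8 − (-11.76) = 75.56 cm to the left of lens 2, so d_o2 = +75.56 cm.
Lens 2 is diverging, so f₂ = −26.7 cm.
Lens 2: 1/d_i2 = 1/f₂ − 1/d_o2 = 1/(-26.7) − 1/(75.56) = -0.05069, so d_i2 = -19.7 cm.
The final image is virtual, 19.7 cm to the left of lens 2 (overall magnification ≈ 0.034).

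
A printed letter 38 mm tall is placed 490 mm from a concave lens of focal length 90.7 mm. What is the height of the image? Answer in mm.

For a concave lens, f = -90.7 mm.
1/d_i = 1/f − 1/d_o = 1/(-90.70) − 1/(490) = -0.01307, so d_i = -76.53 mm.
m = −d_i/d_o = +0.1562.
|h_i| = |m|·h_o = 0.1562 × 38 = 5.94 mm. The image is virtual, upright and reduced, on the same side as the object.

5.94 mm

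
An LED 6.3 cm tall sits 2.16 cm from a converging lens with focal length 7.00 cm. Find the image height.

9.11 cm

1/d_i = 1/f − 1/d_o = 1/(7.000) − 1/(2.16) = -0.3201, so d_i = -3.124 cm.
m = −d_i/d_o = +1.446.
|h_i| = |m|·h_o = 1.446 × 6.3 = 9.11 cm. The image is virtual, upright and enlarged, on the same side as the object.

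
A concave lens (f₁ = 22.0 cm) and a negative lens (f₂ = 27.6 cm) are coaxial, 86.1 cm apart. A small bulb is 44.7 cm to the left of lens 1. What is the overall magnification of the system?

f₁ = −22.0 cm (diverging).
Lens 1: 1/d_i1 = 1/(-22.0) − 1/(44.7) = -0.06783, so d_i1 = -14.74 cm; m₁ = −d_i1/d_o1 = +0.3298.
d_o2 = 86.1 − (-14.74) = 100.8 cm.
f₂ = −27.6 cm (diverging).
Lens 2: 1/d_i2 = 1/(-27.6) − 1/(100.8) = -0.04615, so d_i2 = -21.67 cm; m₂ = −d_i2/d_o2 = +0.2150.
m = m₁·m₂ = (+0.3298)(+0.2150) = +0.0709.

m = +0.0709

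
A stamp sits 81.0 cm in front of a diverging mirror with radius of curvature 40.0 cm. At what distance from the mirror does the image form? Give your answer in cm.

16.0 cm

f = R/2 = 40.0/2 = 20.00 cm; for a diverging mirror, f = -20.00 cm.
Mirror equation: 1/d_i = 1/f − 1/d_o = 1/(-20.00) − 1/(81.0) = -0.05000 − 0.01235 = -0.06235, so d_i = -16.0 cm.
The image is virtual, upright and reduced, behind the mirror.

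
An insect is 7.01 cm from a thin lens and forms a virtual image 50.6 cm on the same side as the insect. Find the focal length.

Virtual image ⇒ d_i = −50.6 cm.
1/f = 1/d_o + 1/d_i = 1/(7.01) + 1/(-50.6) = 0.1229, so f = 8.14 cm.
Since f is positive, the thin lens is converging.

f = 8.14 cm (converging)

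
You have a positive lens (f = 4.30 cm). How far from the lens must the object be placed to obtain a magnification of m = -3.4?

5.56 cm

m = −d_i/d_o ⇒ d_i = −m·d_o.
1/f = 1/d_o + 1/d_i = 1/d_o − 1/(m·d_o) = (1 − 1/m)/d_o, so d_o = f(1 − 1/m) = (4.300)(1 − 1/(-3.4)) = 5.56 cm.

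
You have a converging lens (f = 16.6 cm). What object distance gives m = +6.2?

m = −d_i/d_o ⇒ d_i = −m·d_o.
1/f = 1/d_o + 1/d_i = 1/d_o − 1/(m·d_o) = (1 − 1/m)/d_o, so d_o = f(1 − 1/m) = (16.60)(1 − 1/(+6.2)) = 13.9 cm.

13.9 cm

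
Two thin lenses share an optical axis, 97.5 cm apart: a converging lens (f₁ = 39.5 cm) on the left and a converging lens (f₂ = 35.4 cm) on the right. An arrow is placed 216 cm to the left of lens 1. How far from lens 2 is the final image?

126 cm

Lens 1: 1/d_i1 = 1/f₁ − 1/d_o1 = 1/(39.5) − 1/(216) = 0.02069, so d_i1 = 48.34 cm.
The intermediate image is 48.34 cm to the right of lens 1, which is 97.5 − (48.34) = 49.16 cm to the left of lens 2, so d_o2 = +49.16 cm.
Lens 2: 1/d_i2 = 1/f₂ − 1/d_o2 = 1/(35.4) − 1/(49.16) = 0.007907, so d_i2 = 126 cm.
The final image is real, 126 cm to the right of lens 2 (overall magnification ≈ 0.58).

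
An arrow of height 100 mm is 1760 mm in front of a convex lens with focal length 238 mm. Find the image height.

1/d_i = 1/f − 1/d_o = 1/(238.0) − 1/(1760) = 0.003633, so d_i = 275.2 mm.
m = −d_i/d_o = -0.1564.
|h_i| = |m|·h_o = 0.1564 × 100 = 15.6 mm. The image is real, inverted and reduced, on the far side of the lens.

15.6 mm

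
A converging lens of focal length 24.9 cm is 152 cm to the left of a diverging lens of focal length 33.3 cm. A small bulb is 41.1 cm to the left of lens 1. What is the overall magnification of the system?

m = -0.419

Lens 1: 1/d_i1 = 1/(24.9) − 1/(41.1) = 0.01583, so d_i1 = 63.17 cm; m₁ = −d_i1/d_o1 = -1.537.
d_o2 = 152 − (63.17) = 88.83 cm.
f₂ = −33.3 cm (diverging).
Lens 2: 1/d_i2 = 1/(-33.3) − 1/(88.83) = -0.04129, so d_i2 = -24.22 cm; m₂ = −d_i2/d_o2 = +0.2727.
m = m₁·m₂ = (-1.537)(+0.2727) = -0.419.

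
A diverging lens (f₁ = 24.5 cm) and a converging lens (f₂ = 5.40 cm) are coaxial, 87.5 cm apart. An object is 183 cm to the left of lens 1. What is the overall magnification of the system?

f₁ = −24.5 cm (diverging).
Lens 1: 1/d_i1 = 1/(-24.5) − 1/(183) = -0.04628, so d_i1 = -21.61 cm; m₁ = −d_i1/d_o1 = +0.1181.
d_o2 = 87.5 − (-21.61) = 109.1 cm.
Lens 2: 1/d_i2 = 1/(5.40) − 1/(109.1) = 0.1760, so d_i2 = 5.681 cm; m₂ = −d_i2/d_o2 = -0.05207.
m = m₁·m₂ = (+0.1181)(-0.05207) = -0.00615.

m = -0.00615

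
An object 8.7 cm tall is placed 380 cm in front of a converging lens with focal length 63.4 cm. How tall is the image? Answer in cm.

1.74 cm

1/d_i = 1/f − 1/d_o = 1/(63.40) − 1/(380) = 0.01314, so d_i = 76.10 cm.
m = −d_i/d_o = -0.2003.
|h_i| = |m|·h_o = 0.2003 × 8.7 = 1.74 cm. The image is real, inverted and reduced, on the far side of the lens.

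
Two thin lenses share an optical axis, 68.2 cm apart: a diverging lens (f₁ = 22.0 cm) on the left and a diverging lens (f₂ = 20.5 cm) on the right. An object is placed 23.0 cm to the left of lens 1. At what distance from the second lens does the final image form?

16.3 cm

Lens 1 is diverging, so f₁ = −22.0 cm.
Lens 1: 1/d_i1 = 1/f₁ − 1/d_o1 = 1/(-22.0) − 1/(23.0) = -0.08893, so d_i1 = -11.24 cm.
The intermediate image is 11.24 cm to the left of lens 1 (virtual), which is 68.2 − (-11.24) = 79.44 cm to the left of lens 2, so d_o2 = +79.44 cm.
Lens 2 is diverging, so f₂ = −20.5 cm.
Lens 2: 1/d_i2 = 1/f₂ − 1/d_o2 = 1/(-20.5) − 1/(79.44) = -0.06137, so d_i2 = -16.3 cm.
The final image is virtual, 16.3 cm to the left of lens 2 (overall magnification ≈ 0.10).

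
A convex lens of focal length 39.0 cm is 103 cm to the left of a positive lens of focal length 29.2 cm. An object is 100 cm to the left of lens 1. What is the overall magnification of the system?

Lens 1: 1/d_i1 = 1/(39.0) − 1/(100) = 0.01564, so d_i1 = 63.93 cm; m₁ = −d_i1/d_o1 = -0.6393.
d_o2 = 103 − (63.93) = 39.07 cm.
Lens 2: 1/d_i2 = 1/(29.2) − 1/(39.07) = 0.008651, so d_i2 = 115.6 cm; m₂ = −d_i2/d_o2 = -2.958.
m = m₁·m₂ = (-0.6393)(-2.958) = +1.89.

m = +1.89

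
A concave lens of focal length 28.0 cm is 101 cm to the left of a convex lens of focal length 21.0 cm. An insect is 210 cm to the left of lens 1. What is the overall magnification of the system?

m = -0.0236

f₁ = −28.0 cm (diverging).
Lens 1: 1/d_i1 = 1/(-28.0) − 1/(210) = -0.04048, so d_i1 = -24.71 cm; m₁ = −d_i1/d_o1 = +0.1177.
d_o2 = 101 − (-24.71) = 125.7 cm.
Lens 2: 1/d_i2 = 1/(21.0) − 1/(125.7) = 0.03966, so d_i2 = 25.21 cm; m₂ = −d_i2/d_o2 = -0.2006.
m = m₁·m₂ = (+0.1177)(-0.2006) = -0.0236.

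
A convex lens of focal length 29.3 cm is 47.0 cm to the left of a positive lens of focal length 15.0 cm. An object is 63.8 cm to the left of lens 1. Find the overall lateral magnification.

Lens 1: 1/d_i1 = 1/(29.3) − 1/(63.8) = 0.01846, so d_i1 = 54.18 cm; m₁ = −d_i1/d_o1 = -0.8492.
d_o2 = 47.0 − (54.18) = -7.180 cm (virtual object).
Lens 2: 1/d_i2 = 1/(15.0) − 1/(-7.180) = 0.2059, so d_i2 = 4.856 cm; m₂ = −d_i2/d_o2 = +0.6763.
m = m₁·m₂ = (-0.8492)(+0.6763) = -0.574.

m = -0.574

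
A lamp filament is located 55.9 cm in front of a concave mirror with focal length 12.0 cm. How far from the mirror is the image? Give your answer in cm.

Mirror equation: 1/q = 1/f − 1/p = 1/(12.00) − 1/(55.9) = 0.08333 − 0.01789 = 0.06544, so q = 15.3 cm.
The image is real, inverted and reduced, in front of the mirror.

15.3 cm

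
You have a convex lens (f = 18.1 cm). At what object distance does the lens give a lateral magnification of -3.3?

23.6 cm

m = −d_i/d_o ⇒ d_i = −m·d_o.
1/f = 1/d_o + 1/d_i = 1/d_o − 1/(m·d_o) = (1 − 1/m)/d_o, so d_o = f(1 − 1/m) = (18.10)(1 − 1/(-3.3)) = 23.6 cm.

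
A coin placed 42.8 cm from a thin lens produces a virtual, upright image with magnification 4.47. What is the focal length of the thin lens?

m = −d_i/d_o ⇒ d_i = −m·d_o = −(+4.47)·(42.8) = -191.3 cm.
1/f = 1/d_o + 1/d_i = 1/(42.8) + 1/(-191.3) = 0.01814, so f = 55.1 cm.
Since f is positive, the thin lens is converging.

f = 55.1 cm (converging)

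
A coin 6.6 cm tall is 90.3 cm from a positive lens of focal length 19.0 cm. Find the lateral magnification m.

1/d_i = 1/f − 1/d_o = 1/(19.00) − 1/(90.3) = 0.04156, so d_i = 24.06 cm.
m = −d_i/d_o = −(24.06)/(90.3) = -0.266.
The image is real, inverted and reduced, on the far side of the lens.

m = -0.266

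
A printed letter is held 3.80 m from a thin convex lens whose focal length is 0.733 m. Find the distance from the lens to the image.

Thin-lens equation: 1/v = 1/f − 1/u = 1/(0.7330) − 1/(3.80) = 1.364 − 0.2632 = 1.101, so v = 0.908 m.
The image is real, inverted and reduced, on the far side of the lens.

0.908 m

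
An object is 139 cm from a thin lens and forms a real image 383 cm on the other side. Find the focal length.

f = 102 cm (converging)

Real image ⇒ d_i = +383 cm.
1/f = 1/d_o + 1/d_i = 1/(139) + 1/(383) = 0.009805, so f = 102 cm.
Since f is positive, the thin lens is converging.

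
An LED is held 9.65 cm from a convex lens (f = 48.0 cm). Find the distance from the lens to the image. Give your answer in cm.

12.1 cm

Thin-lens equation: 1/s_i = 1/f − 1/s_o = 1/(48.00) − 1/(9.65) = 0.02083 − 0.1036 = -0.08279, so s_i = -12.1 cm.
The image is virtual, upright and enlarged, on the same side as the object.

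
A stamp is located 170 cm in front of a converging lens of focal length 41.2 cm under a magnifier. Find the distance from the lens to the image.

54.4 cm

Thin-lens equation: 1/s_i = 1/f − 1/s_o = 1/(41.20) − 1/(170) = 0.02427 − 0.005882 = 0.01839, so s_i = 54.4 cm.
The image is real, inverted and reduced, on the far side of the lens.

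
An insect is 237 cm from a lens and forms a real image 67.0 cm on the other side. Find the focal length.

f = 52.2 cm (converging)

Real image ⇒ d_i = +67.0 cm.
1/f = 1/d_o + 1/d_i = 1/(237) + 1/(67.0) = 0.01914, so f = 52.2 cm.
Since f is positive, the lens is converging.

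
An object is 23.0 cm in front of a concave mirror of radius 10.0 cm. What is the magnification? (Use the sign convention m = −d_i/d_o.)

f = R/2 = 10.0/2 = 5.000 cm.
1/d_i = 1/f − 1/d_o = 1/(5.000) − 1/(23.0) = 0.1565, so d_i = 6.389 cm.
m = −d_i/d_o = −(6.389)/(23.0) = -0.278.
The image is real, inverted and reduced, in front of the mirror.

m = -0.278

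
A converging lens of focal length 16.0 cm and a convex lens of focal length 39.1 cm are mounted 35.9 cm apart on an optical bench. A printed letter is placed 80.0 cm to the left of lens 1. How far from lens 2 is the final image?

26.8 cm

Lens 1: 1/d_i1 = 1/f₁ − 1/d_o1 = 1/(16.0) − 1/(80.0) = 0.05000, so d_i1 = 20.00 cm.
The intermediate image is 20.00 cm to the right of lens 1, which is 35.9 − (20.00) = 15.90 cm to the left of lens 2, so d_o2 = +15.90 cm.
Lens 2: 1/d_i2 = 1/f₂ − 1/d_o2 = 1/(39.1) − 1/(15.90) = -0.03732, so d_i2 = -26.8 cm.
The final image is virtual, 26.8 cm to the left of lens 2 (overall magnification ≈ -0.42).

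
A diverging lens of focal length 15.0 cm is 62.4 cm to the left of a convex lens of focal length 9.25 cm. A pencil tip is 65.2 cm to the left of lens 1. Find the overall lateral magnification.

f₁ = −15.0 cm (diverging).
Lens 1: 1/d_i1 = 1/(-15.0) − 1/(65.2) = -0.08200, so d_i1 = -12.19 cm; m₁ = −d_i1/d_o1 = +0.1870.
d_o2 = 62.4 − (-12.19) = 74.59 cm.
Lens 2: 1/d_i2 = 1/(9.25) − 1/(74.59) = 0.09470, so d_i2 = 10.56 cm; m₂ = −d_i2/d_o2 = -0.1416.
m = m₁·m₂ = (+0.1870)(-0.1416) = -0.0265.

m = -0.0265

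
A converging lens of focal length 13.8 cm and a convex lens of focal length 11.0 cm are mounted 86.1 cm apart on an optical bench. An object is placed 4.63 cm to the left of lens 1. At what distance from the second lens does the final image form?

Lens 1: 1/d_i1 = 1/f₁ − 1/d_o1 = 1/(13.8) − 1/(4.63) = -0.1435, so d_i1 = -6.968 cm.
The intermediate image is 6.968 cm to the left of lens 1 (virtual), which is 86.1 − (-6.968) = 93.07 cm to the left of lens 2, so d_o2 = +93.07 cm.
Lens 2: 1/d_i2 = 1/f₂ − 1/d_o2 = 1/(11.0) − 1/(93.07) = 0.08016, so d_i2 = 12.5 cm.
The final image is real, 12.5 cm to the right of lens 2 (overall magnification ≈ -0.20).

12.5 cm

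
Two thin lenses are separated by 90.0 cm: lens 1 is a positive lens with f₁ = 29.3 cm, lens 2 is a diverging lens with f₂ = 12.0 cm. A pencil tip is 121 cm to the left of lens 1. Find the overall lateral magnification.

Lens 1: 1/d_i1 = 1/(29.3) − 1/(121) = 0.02587, so d_i1 = 38.66 cm; m₁ = −d_i1/d_o1 = -0.3195.
d_o2 = 90.0 − (38.66) = 51.34 cm.
f₂ = −12.0 cm (diverging).
Lens 2: 1/d_i2 = 1/(-12.0) − 1/(51.34) = -0.1028, so d_i2 = -9.727 cm; m₂ = −d_i2/d_o2 = +0.1895.
m = m₁·m₂ = (-0.3195)(+0.1895) = -0.0605.

m = -0.0605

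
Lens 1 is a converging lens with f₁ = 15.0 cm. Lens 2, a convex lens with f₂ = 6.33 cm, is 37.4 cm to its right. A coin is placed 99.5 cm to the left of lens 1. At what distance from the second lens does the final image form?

Lens 1: 1/d_i1 = 1/f₁ − 1/d_o1 = 1/(15.0) − 1/(99.5) = 0.05662, so d_i1 = 17.66 cm.
The intermediate image is 17.66 cm to the right of lens 1, which is 37.4 − (17.66) = 19.74 cm to the left of lens 2, so d_o2 = +19.74 cm.
Lens 2: 1/d_i2 = 1/f₂ − 1/d_o2 = 1/(6.33) − 1/(19.74) = 0.1073, so d_i2 = 9.32 cm.
The final image is real, 9.32 cm to the right of lens 2 (overall magnification ≈ 0.084).

9.32 cm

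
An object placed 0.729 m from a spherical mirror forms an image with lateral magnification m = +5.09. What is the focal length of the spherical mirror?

m = −d_i/d_o ⇒ d_i = −m·d_o = −(+5.09)·(0.729) = -3.711 m.
1/f = 1/d_o + 1/d_i = 1/(0.729) + 1/(-3.711) = 1.102, so f = 0.907 m.
Since f is positive, the spherical mirror is concave.

f = 0.907 m (concave)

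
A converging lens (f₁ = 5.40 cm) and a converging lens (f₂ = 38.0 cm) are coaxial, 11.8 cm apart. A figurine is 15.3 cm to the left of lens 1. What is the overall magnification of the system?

m = -0.600

Lens 1: 1/d_i1 = 1/(5.40) − 1/(15.3) = 0.1198, so d_i1 = 8.345 cm; m₁ = −d_i1/d_o1 = -0.5454.
d_o2 = 11.8 − (8.345) = 3.455 cm.
Lens 2: 1/d_i2 = 1/(38.0) − 1/(3.455) = -0.2631, so d_i2 = -3.801 cm; m₂ = −d_i2/d_o2 = +1.100.
m = m₁·m₂ = (-0.5454)(+1.100) = -0.600.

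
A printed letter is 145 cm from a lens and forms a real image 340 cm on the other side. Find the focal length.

f = 102 cm (converging)

Real image ⇒ d_i = +340 cm.
1/f = 1/d_o + 1/d_i = 1/(145) + 1/(340) = 0.009838, so f = 102 cm.
Since f is positive, the lens is converging.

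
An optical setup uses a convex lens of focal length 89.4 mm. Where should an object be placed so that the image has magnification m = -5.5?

106 mm

m = −d_i/d_o ⇒ d_i = −m·d_o.
1/f = 1/d_o + 1/d_i = 1/d_o − 1/(m·d_o) = (1 − 1/m)/d_o, so d_o = f(1 − 1/m) = (89.40)(1 − 1/(-5.5)) = 106 mm.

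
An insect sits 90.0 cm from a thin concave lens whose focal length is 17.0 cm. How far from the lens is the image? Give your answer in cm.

14.3 cm

For a concave lens, f = -17.0 cm.
Thin-lens equation: 1/s_i = 1/f − 1/s_o = 1/(-17.00) − 1/(90.0) = -0.05882 − 0.01111 = -0.06993, so s_i = -14.3 cm.
The image is virtual, upright and reduced, on the same side as the object.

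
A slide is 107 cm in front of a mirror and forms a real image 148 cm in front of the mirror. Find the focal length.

Real image ⇒ d_i = +148 cm.
1/f = 1/d_o + 1/d_i = 1/(107) + 1/(148) = 0.01610, so f = 62.1 cm.
Since f is positive, the mirror is concave.

f = 62.1 cm (concave)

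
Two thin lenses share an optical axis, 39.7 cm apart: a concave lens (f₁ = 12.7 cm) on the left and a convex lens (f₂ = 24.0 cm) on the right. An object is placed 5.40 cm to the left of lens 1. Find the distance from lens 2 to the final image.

Lens 1 is diverging, so f₁ = −12.7 cm.
Lens 1: 1/d_i1 = 1/f₁ − 1/d_o1 = 1/(-12.7) − 1/(5.40) = -0.2639, so d_i1 = -3.789 cm.
The intermediate image is 3.789 cm to the left of lens 1 (virtual), which is 39.7 − (-3.789) = 43.49 cm to the left of lens 2, so d_o2 = +43.49 cm.
Lens 2: 1/d_i2 = 1/f₂ − 1/d_o2 = 1/(24.0) − 1/(43.49) = 0.01867, so d_i2 = 53.6 cm.
The final image is real, 53.6 cm to the right of lens 2 (overall magnification ≈ -0.86).

53.6 cm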